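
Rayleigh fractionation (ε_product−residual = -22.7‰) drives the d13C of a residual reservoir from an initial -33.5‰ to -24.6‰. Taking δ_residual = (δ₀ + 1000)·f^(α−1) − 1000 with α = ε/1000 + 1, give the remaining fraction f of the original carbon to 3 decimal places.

α − 1 = ε/1000 = -0.0227
(δ_res + 1000)/(δ₀ + 1000) = (-24.6 + 1000)/(-33.5 + 1000) = 975.4/966.5 = 1.009208
f = 1.009208^(1/-0.0227) = exp(ln(1.009208)/-0.0227) = exp(0.00917/-0.0227)
f = exp(-0.4038) = 0.6678

0.668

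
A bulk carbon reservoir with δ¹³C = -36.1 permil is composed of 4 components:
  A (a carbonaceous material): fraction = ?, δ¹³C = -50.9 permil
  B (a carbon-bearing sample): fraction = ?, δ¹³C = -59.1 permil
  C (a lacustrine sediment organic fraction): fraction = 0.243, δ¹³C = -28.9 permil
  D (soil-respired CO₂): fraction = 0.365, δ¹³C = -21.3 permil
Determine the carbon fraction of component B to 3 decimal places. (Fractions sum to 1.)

Let f_B and f_A be the unknown fractions; fractions sum to 1 so f_B + f_A = 0.392.
Mass balance: Σ fᵢ·δᵢ = δ_bulk ⇒ f_B·(-59.1) + f_A·(-50.9) = -36.1 − (-14.797) = -21.303
Substitute f_A = 0.392 − f_B:
f_B·(-59.1 − -50.9) = -21.303 − 0.392×(-50.9) = -1.350
f_B = -1.350 / -8.2 = 0.1646

0.165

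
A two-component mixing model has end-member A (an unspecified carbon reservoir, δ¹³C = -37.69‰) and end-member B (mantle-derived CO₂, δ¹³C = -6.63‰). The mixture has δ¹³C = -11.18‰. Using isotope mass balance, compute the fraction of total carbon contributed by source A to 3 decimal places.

0.146

δ_mix = f_A·δ_A + (1 − f_A)·δ_B  ⇒  f_A = (δ_mix − δ_B)/(δ_A − δ_B)
f_A = (-11.18 − (-6.63)) / (-37.69 − (-6.63))
f_A = -4.55 / -31.06 = 0.1465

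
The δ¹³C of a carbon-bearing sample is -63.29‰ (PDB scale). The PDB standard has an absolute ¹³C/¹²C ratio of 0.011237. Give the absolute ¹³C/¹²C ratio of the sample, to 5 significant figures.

R_sample = R_standard × (δ¹³C/1000 + 1)
R_sample = 0.011237 × (-63.29/1000 + 1) = 0.011237 × 0.936710
R_sample = 0.0105258

0.010526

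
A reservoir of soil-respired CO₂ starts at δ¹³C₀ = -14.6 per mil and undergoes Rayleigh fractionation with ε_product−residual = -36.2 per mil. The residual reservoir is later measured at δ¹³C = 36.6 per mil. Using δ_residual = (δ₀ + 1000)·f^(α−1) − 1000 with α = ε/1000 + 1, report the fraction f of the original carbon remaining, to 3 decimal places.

0.247

α − 1 = ε/1000 = -0.0362
(δ_res + 1000)/(δ₀ + 1000) = (36.6 + 1000)/(-14.6 + 1000) = 1036.6/985.4 = 1.051959
f = 1.051959^(1/-0.0362) = exp(ln(1.051959)/-0.0362) = exp(0.05065/-0.0362)
f = exp(-1.3993) = 0.2468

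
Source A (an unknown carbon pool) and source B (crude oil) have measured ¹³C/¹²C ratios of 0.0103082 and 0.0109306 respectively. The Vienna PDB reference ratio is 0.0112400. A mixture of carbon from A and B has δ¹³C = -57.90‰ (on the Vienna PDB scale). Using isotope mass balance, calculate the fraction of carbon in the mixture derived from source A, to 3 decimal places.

δ_A = (0.0103082/0.0112400 − 1)×1000 = (0.917100 − 1)×1000 = -82.900‰
δ_B = (0.0109306/0.0112400 − 1)×1000 = (0.972473 − 1)×1000 = -27.527‰
f_A = (δ_mix − δ_B)/(δ_A − δ_B) = (-57.90 − (-27.527))/(-82.900 − (-27.527))
f_A = -30.373 / -55.374 = 0.5485

0.549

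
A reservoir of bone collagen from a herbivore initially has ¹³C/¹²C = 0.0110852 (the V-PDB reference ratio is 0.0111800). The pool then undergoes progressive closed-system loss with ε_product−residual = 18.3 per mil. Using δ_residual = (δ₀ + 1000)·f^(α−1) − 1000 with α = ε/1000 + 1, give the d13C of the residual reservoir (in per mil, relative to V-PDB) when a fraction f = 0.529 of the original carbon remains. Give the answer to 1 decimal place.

-20.0 per mil

δ₀ = (0.0110852/0.0111800 − 1)×1000 = (0.991521 − 1)×1000 = -8.479 per mil
α − 1 = ε/1000 = 0.0183
f^(α−1) = 0.529^(0.0183) = 0.988415
δ_res = (-8.479 + 1000) × 0.988415 − 1000 = 980.034 − 1000 = -19.97 per mil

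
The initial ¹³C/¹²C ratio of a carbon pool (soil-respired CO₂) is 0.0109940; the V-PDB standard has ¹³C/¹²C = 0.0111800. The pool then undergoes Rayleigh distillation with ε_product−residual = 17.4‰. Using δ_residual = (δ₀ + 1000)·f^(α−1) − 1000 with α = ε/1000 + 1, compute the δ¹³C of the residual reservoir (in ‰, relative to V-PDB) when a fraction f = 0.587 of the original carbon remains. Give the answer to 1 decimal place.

-25.7‰

δ₀ = (0.0109940/0.0111800 − 1)×1000 = (0.983363 − 1)×1000 = -16.637‰
α − 1 = ε/1000 = 0.0174
f^(α−1) = 0.587^(0.0174) = 0.990773
δ_res = (-16.637 + 1000) × 0.990773 − 1000 = 974.290 − 1000 = -25.71‰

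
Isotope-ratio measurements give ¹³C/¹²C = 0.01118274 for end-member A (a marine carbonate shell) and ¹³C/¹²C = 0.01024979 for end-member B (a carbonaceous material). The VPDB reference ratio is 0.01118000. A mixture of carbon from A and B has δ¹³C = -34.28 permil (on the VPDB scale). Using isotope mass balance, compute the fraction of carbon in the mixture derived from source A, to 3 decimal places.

0.586

δ_A = (0.01118274/0.01118000 − 1)×1000 = (1.000245 − 1)×1000 = 0.245 permil
δ_B = (0.01024979/0.01118000 − 1)×1000 = (0.916797 − 1)×1000 = -83.203 permil
f_A = (δ_mix − δ_B)/(δ_A − δ_B) = (-34.28 − (-83.203))/(0.245 − (-83.203))
f_A = 48.923 / 83.448 = 0.5863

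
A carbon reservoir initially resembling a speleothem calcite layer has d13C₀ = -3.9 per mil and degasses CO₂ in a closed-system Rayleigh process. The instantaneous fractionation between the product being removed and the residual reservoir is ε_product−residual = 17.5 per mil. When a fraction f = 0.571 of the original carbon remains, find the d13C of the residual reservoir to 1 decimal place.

Rayleigh residual: δ_res = (δ₀ + 1000)·f^(α−1) − 1000
α = ε/1000 + 1 = 1.01750, so α − 1 = 0.01750
f^(α−1) = 0.571^(0.01750) = 0.990242
δ_res = (-3.9 + 1000) × 0.990242 − 1000 = 986.380 − 1000 = -13.62 per mil

-13.6 per mil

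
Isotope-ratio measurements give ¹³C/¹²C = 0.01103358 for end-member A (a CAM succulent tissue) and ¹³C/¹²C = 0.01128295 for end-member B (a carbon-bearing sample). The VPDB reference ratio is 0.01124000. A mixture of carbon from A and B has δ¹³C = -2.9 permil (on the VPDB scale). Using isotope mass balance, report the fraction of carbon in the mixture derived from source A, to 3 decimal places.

0.303

δ_A = (0.01103358/0.01124000 − 1)×1000 = (0.981635 − 1)×1000 = -18.365 permil
δ_B = (0.01128295/0.01124000 − 1)×1000 = (1.003821 − 1)×1000 = 3.821 permil
f_A = (δ_mix − δ_B)/(δ_A − δ_B) = (-2.9 − (3.821))/(-18.365 − (3.821))
f_A = -6.721 / -22.186 = 0.3029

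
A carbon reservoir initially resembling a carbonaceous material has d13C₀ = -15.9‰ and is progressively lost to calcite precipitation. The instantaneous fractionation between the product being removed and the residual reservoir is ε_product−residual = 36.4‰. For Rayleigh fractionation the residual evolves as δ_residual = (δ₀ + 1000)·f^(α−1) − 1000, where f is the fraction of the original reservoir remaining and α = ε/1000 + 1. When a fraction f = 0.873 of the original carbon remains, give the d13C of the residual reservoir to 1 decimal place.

Rayleigh residual: δ_res = (δ₀ + 1000)·f^(α−1) − 1000
α = ε/1000 + 1 = 1.03640, so α − 1 = 0.03640
f^(α−1) = 0.873^(0.03640) = 0.995068
δ_res = (-15.9 + 1000) × 0.995068 − 1000 = 979.247 − 1000 = -20.75‰

-20.8‰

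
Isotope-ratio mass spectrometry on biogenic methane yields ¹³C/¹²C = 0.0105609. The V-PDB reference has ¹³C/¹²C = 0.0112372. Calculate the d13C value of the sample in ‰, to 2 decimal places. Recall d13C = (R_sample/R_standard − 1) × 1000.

-60.18‰

d13C = (R_sample / R_standard − 1) × 1000
R_sample / R_standard = 0.0105609 / 0.0112372 = 0.939816
d13C = (0.939816 − 1) × 1000 = -60.184‰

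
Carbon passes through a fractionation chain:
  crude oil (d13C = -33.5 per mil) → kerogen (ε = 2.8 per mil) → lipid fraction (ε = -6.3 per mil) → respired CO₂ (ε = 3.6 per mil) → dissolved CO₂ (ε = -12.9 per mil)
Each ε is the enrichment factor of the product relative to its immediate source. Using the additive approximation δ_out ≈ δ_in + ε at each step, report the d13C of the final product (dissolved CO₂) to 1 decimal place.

-46.3 per mil

step 1: δ ≈ -33.5 + (2.8) = -30.7 per mil
step 2: δ ≈ -30.7 + (-6.3) = -37.0 per mil
step 3: δ ≈ -37.0 + (3.6) = -33.4 per mil
step 4: δ ≈ -33.4 + (-12.9) = -46.3 per mil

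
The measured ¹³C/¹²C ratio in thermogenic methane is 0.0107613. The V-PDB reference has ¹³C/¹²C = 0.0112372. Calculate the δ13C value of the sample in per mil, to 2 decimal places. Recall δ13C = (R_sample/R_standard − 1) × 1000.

δ13C = (R_sample / R_standard − 1) × 1000
R_sample / R_standard = 0.0107613 / 0.0112372 = 0.957650
δ13C = (0.957650 − 1) × 1000 = -42.350 per mil

-42.35 per mil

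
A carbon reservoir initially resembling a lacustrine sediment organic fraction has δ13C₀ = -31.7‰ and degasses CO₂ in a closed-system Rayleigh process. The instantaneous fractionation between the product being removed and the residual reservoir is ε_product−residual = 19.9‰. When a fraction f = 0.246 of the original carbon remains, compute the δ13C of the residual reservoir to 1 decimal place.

Rayleigh residual: δ_res = (δ₀ + 1000)·f^(α−1) − 1000
α = ε/1000 + 1 = 1.01990, so α − 1 = 0.01990
f^(α−1) = 0.246^(0.01990) = 0.972478
δ_res = (-31.7 + 1000) × 0.972478 − 1000 = 941.650 − 1000 = -58.35‰

-58.3‰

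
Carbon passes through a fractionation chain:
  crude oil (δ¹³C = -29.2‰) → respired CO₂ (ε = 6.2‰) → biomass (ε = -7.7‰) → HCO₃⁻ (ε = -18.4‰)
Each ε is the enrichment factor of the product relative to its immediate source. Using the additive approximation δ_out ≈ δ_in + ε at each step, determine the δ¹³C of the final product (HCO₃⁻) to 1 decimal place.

step 1: δ ≈ -29.2 + (6.2) = -23.0‰
step 2: δ ≈ -23.0 + (-7.7) = -30.7‰
step 3: δ ≈ -30.7 + (-18.4) = -49.1‰

-49.1‰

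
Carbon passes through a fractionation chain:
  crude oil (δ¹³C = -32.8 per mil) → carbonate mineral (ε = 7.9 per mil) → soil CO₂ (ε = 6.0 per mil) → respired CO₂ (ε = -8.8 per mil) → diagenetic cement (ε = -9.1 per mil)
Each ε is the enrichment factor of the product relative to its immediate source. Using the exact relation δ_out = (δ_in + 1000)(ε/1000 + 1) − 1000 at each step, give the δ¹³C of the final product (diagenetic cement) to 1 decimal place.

step 1: δ = (-32.80 + 1000)·(7.9/1000 + 1) − 1000 = -25.16 per mil
step 2: δ = (-25.16 + 1000)·(6.0/1000 + 1) − 1000 = -19.31 per mil
step 3: δ = (-19.31 + 1000)·(-8.8/1000 + 1) − 1000 = -27.94 per mil
step 4: δ = (-27.94 + 1000)·(-9.1/1000 + 1) − 1000 = -36.79 per mil

-36.8 per mil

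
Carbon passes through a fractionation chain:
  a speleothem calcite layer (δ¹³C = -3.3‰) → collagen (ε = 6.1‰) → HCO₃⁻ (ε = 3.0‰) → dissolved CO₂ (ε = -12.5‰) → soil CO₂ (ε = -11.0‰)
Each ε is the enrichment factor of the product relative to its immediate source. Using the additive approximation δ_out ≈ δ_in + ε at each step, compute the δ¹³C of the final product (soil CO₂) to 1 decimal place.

-17.7‰

step 1: δ ≈ -3.3 + (6.1) = 2.8‰
step 2: δ ≈ 2.8 + (3.0) = 5.8‰
step 3: δ ≈ 5.8 + (-12.5) = -6.7‰
step 4: δ ≈ -6.7 + (-11.0) = -17.7‰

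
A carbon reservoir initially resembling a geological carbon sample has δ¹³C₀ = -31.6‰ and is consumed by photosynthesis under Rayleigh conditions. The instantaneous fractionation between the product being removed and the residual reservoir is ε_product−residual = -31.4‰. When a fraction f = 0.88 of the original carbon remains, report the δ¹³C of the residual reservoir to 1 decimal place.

Rayleigh residual: δ_res = (δ₀ + 1000)·f^(α−1) − 1000
α = ε/1000 + 1 = 0.96860, so α − 1 = -0.03140
f^(α−1) = 0.88^(-0.03140) = 1.004022
δ_res = (-31.6 + 1000) × 1.004022 − 1000 = 972.295 − 1000 = -27.71‰

-27.7‰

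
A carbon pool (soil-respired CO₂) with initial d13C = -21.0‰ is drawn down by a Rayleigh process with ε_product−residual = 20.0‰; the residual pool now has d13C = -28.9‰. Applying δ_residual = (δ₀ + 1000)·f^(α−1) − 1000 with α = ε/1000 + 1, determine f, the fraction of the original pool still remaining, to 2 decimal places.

0.67

α − 1 = ε/1000 = 0.0200
(δ_res + 1000)/(δ₀ + 1000) = (-28.9 + 1000)/(-21.0 + 1000) = 971.1/979.0 = 0.991931
f = 0.991931^(1/0.0200) = exp(ln(0.991931)/0.0200) = exp(-0.00810/0.0200)
f = exp(-0.4051) = 0.6669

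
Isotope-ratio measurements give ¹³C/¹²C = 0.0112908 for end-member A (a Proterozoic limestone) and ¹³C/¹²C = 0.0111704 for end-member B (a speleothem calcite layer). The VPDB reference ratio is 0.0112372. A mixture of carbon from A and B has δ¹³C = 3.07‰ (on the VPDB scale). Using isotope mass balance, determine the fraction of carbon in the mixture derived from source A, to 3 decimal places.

0.841

δ_A = (0.0112908/0.0112372 − 1)×1000 = (1.004770 − 1)×1000 = 4.770‰
δ_B = (0.0111704/0.0112372 − 1)×1000 = (0.994055 − 1)×1000 = -5.945‰
f_A = (δ_mix − δ_B)/(δ_A − δ_B) = (3.07 − (-5.945))/(4.770 − (-5.945))
f_A = 9.015 / 10.714 = 0.8413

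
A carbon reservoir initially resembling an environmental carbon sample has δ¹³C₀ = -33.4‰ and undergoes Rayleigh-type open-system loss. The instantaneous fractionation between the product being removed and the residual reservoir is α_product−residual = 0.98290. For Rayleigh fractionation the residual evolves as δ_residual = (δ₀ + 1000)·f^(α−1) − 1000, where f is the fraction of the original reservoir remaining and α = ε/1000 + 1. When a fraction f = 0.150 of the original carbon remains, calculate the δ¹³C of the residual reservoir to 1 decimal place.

-1.5‰

Rayleigh residual: δ_res = (δ₀ + 1000)·f^(α−1) − 1000
α − 1 = -0.01710
f^(α−1) = 0.150^(-0.01710) = 1.032973
δ_res = (-33.4 + 1000) × 1.032973 − 1000 = 998.471 − 1000 = -1.53‰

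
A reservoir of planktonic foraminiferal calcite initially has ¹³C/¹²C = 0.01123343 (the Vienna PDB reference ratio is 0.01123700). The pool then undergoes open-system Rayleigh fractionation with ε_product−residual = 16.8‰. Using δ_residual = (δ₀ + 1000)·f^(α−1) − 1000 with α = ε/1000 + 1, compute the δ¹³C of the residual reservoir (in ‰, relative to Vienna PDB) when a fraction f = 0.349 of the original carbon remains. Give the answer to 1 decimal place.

-17.8‰

δ₀ = (0.01123343/0.01123700 − 1)×1000 = (0.999682 − 1)×1000 = -0.318‰
α − 1 = ε/1000 = 0.0168
f^(α−1) = 0.349^(0.0168) = 0.982470
δ_res = (-0.318 + 1000) × 0.982470 − 1000 = 982.158 − 1000 = -17.84‰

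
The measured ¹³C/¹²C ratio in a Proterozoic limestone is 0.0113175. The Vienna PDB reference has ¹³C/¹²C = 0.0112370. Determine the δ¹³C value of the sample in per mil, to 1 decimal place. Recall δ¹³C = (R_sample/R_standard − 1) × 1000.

7.2 per mil

δ¹³C = (R_sample / R_standard − 1) × 1000
R_sample / R_standard = 0.0113175 / 0.0112370 = 1.007164
δ¹³C = (1.007164 − 1) × 1000 = 7.16 per mil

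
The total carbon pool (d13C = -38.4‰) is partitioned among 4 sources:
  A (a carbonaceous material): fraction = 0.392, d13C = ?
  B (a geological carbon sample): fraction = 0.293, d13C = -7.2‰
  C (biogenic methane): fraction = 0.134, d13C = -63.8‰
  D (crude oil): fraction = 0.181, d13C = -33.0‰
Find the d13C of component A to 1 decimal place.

-55.5‰

Isotope mass balance: δ_bulk = Σ fᵢ·δᵢ.
-38.4 = 0.392×δ_A + 0.293×(-7.2) + 0.134×(-63.8) + 0.181×(-33.0)
0.392·δ_A = -38.4 − (-16.632) = -21.768
δ_A = -21.768 / 0.392 = -55.53‰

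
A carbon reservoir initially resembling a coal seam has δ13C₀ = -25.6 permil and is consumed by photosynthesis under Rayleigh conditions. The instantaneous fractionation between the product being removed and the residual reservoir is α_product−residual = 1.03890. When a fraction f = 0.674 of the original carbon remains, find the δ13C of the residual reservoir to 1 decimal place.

-40.4 permil

Rayleigh residual: δ_res = (δ₀ + 1000)·f^(α−1) − 1000
α − 1 = 0.03890
f^(α−1) = 0.674^(0.03890) = 0.984770
δ_res = (-25.6 + 1000) × 0.984770 − 1000 = 959.560 − 1000 = -40.44 permil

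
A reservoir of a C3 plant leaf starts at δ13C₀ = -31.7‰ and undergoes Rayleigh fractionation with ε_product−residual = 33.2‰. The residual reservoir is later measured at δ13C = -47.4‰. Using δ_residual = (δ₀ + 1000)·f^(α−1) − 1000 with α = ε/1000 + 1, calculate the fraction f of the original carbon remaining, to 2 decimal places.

α − 1 = ε/1000 = 0.0332
(δ_res + 1000)/(δ₀ + 1000) = (-47.4 + 1000)/(-31.7 + 1000) = 952.6/968.3 = 0.983786
f = 0.983786^(1/0.0332) = exp(ln(0.983786)/0.0332) = exp(-0.01635/0.0332)
f = exp(-0.4924) = 0.6112

0.61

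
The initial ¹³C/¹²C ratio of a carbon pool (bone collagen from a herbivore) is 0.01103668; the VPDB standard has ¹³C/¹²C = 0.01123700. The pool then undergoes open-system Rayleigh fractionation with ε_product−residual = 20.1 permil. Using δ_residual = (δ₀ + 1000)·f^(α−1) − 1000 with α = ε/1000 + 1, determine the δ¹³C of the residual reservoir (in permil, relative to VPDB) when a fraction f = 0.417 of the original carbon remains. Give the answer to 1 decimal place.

-34.9 permil

δ₀ = (0.01103668/0.01123700 − 1)×1000 = (0.982173 − 1)×1000 = -17.827 permil
α − 1 = ε/1000 = 0.0201
f^(α−1) = 0.417^(0.0201) = 0.982573
δ_res = (-17.827 + 1000) × 0.982573 − 1000 = 965.057 − 1000 = -34.94 permil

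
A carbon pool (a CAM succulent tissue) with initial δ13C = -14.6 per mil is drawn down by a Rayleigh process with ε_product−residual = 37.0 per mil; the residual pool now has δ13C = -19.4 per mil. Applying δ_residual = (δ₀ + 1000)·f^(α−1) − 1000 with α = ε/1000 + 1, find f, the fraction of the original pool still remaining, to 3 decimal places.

α − 1 = ε/1000 = 0.0370
(δ_res + 1000)/(δ₀ + 1000) = (-19.4 + 1000)/(-14.6 + 1000) = 980.6/985.4 = 0.995129
f = 0.995129^(1/0.0370) = exp(ln(0.995129)/0.0370) = exp(-0.00488/0.0370)
f = exp(-0.1320) = 0.8764

0.876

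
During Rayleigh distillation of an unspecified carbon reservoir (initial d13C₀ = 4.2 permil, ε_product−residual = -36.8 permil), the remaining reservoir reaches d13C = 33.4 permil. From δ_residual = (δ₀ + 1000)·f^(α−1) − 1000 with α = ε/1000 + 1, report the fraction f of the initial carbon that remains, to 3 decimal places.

α − 1 = ε/1000 = -0.0368
(δ_res + 1000)/(δ₀ + 1000) = (33.4 + 1000)/(4.2 + 1000) = 1033.4/1004.2 = 1.029078
f = 1.029078^(1/-0.0368) = exp(ln(1.029078)/-0.0368) = exp(0.02866/-0.0368)
f = exp(-0.7789) = 0.4589

0.459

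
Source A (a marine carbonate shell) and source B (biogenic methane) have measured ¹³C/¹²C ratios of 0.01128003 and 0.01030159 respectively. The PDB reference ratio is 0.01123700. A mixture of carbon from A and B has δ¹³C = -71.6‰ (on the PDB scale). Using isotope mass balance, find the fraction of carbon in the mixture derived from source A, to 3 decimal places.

δ_A = (0.01128003/0.01123700 − 1)×1000 = (1.003829 − 1)×1000 = 3.829‰
δ_B = (0.01030159/0.01123700 − 1)×1000 = (0.916756 − 1)×1000 = -83.244‰
f_A = (δ_mix − δ_B)/(δ_A − δ_B) = (-71.6 − (-83.244))/(3.829 − (-83.244))
f_A = 11.644 / 87.073 = 0.1337

0.134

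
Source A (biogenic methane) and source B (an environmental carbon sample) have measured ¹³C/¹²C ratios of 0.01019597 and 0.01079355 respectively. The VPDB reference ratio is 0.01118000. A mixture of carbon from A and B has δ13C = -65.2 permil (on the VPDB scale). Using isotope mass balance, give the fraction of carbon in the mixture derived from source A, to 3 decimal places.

0.573

δ_A = (0.01019597/0.01118000 − 1)×1000 = (0.911983 − 1)×1000 = -88.017 permil
δ_B = (0.01079355/0.01118000 − 1)×1000 = (0.965434 − 1)×1000 = -34.566 permil
f_A = (δ_mix − δ_B)/(δ_A − δ_B) = (-65.2 − (-34.566))/(-88.017 − (-34.566))
f_A = -30.634 / -53.451 = 0.5731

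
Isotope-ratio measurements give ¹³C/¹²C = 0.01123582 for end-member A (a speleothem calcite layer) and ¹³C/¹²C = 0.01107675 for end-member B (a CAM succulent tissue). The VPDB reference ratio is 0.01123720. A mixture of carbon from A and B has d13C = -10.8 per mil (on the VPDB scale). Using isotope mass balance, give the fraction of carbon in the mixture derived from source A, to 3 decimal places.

δ_A = (0.01123582/0.01123720 − 1)×1000 = (0.999877 − 1)×1000 = -0.123 per mil
δ_B = (0.01107675/0.01123720 − 1)×1000 = (0.985722 − 1)×1000 = -14.278 per mil
f_A = (δ_mix − δ_B)/(δ_A − δ_B) = (-10.8 − (-14.278))/(-0.123 − (-14.278))
f_A = 3.478 / 14.156 = 0.2457

0.246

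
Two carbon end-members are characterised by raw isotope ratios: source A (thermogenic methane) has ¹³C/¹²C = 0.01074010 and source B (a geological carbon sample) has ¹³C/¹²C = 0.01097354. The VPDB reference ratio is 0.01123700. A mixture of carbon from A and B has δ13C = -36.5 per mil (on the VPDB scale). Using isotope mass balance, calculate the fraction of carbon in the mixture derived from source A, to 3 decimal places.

δ_A = (0.01074010/0.01123700 − 1)×1000 = (0.955780 − 1)×1000 = -44.220 per mil
δ_B = (0.01097354/0.01123700 − 1)×1000 = (0.976554 − 1)×1000 = -23.446 per mil
f_A = (δ_mix − δ_B)/(δ_A − δ_B) = (-36.5 − (-23.446))/(-44.220 − (-23.446))
f_A = -13.054 / -20.774 = 0.6284

0.628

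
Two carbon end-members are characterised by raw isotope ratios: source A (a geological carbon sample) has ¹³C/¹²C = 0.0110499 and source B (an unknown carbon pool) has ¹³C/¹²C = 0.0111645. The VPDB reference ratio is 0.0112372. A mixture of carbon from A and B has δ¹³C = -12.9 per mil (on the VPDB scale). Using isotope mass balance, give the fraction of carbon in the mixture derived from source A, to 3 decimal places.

δ_A = (0.0110499/0.0112372 − 1)×1000 = (0.983332 − 1)×1000 = -16.668 per mil
δ_B = (0.0111645/0.0112372 − 1)×1000 = (0.993530 − 1)×1000 = -6.470 per mil
f_A = (δ_mix − δ_B)/(δ_A − δ_B) = (-12.9 − (-6.470))/(-16.668 − (-6.470))
f_A = -6.430 / -10.198 = 0.6305

0.631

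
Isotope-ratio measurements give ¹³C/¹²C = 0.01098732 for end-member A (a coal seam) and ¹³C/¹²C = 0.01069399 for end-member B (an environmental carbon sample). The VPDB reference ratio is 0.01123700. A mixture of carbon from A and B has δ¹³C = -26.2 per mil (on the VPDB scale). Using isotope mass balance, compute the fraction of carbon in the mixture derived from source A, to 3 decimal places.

0.848

δ_A = (0.01098732/0.01123700 − 1)×1000 = (0.977781 − 1)×1000 = -22.219 per mil
δ_B = (0.01069399/0.01123700 − 1)×1000 = (0.951677 − 1)×1000 = -48.323 per mil
f_A = (δ_mix − δ_B)/(δ_A − δ_B) = (-26.2 − (-48.323))/(-22.219 − (-48.323))
f_A = 22.123 / 26.104 = 0.8475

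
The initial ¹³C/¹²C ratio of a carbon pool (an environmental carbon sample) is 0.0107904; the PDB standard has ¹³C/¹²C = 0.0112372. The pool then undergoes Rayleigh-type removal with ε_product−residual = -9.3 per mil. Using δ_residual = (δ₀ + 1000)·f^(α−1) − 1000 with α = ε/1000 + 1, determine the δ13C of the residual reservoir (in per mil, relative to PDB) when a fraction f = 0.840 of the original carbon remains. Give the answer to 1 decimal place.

-38.2 per mil

δ₀ = (0.0107904/0.0112372 − 1)×1000 = (0.960239 − 1)×1000 = -39.761 per mil
α − 1 = ε/1000 = -0.0093
f^(α−1) = 0.840^(-0.0093) = 1.001623
δ_res = (-39.761 + 1000) × 1.001623 − 1000 = 961.797 − 1000 = -38.20 per mil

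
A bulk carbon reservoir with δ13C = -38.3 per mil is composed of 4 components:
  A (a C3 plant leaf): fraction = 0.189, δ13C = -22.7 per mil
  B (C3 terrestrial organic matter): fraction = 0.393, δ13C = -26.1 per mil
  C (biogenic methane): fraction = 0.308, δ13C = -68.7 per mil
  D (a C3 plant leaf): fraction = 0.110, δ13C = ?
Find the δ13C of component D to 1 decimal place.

Isotope mass balance: δ_bulk = Σ fᵢ·δᵢ.
-38.3 = 0.189×(-22.7) + 0.393×(-26.1) + 0.308×(-68.7) + 0.110×δ_D
0.110·δ_D = -38.3 − (-35.707) = -2.593
δ_D = -2.593 / 0.110 = -23.57 per mil

-23.6 per mil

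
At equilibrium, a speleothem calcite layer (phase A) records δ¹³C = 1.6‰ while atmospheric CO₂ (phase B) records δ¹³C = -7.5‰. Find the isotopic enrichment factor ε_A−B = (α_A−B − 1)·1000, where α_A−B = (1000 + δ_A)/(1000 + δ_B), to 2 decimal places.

9.17‰

α_A−B = (1000 + 1.6) / (1000 + -7.5) = 1001.6 / 992.5 = 1.009169
ε_A−B = (1.009169 − 1) × 1000 = 9.169‰
(The approximation ε ≈ δ_A − δ_B would give 9.1‰.)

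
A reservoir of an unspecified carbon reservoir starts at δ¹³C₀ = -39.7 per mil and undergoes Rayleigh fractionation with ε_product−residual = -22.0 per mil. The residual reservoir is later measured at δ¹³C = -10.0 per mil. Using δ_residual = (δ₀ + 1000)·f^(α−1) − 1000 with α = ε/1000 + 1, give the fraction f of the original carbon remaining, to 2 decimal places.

0.25

α − 1 = ε/1000 = -0.0220
(δ_res + 1000)/(δ₀ + 1000) = (-10.0 + 1000)/(-39.7 + 1000) = 990.0/960.3 = 1.030928
f = 1.030928^(1/-0.0220) = exp(ln(1.030928)/-0.0220) = exp(0.03046/-0.0220)
f = exp(-1.3845) = 0.2504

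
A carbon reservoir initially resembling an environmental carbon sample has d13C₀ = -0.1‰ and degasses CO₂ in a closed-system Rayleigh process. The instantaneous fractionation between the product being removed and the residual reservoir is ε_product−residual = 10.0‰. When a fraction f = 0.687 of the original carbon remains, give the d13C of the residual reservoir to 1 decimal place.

-3.8‰

Rayleigh residual: δ_res = (δ₀ + 1000)·f^(α−1) − 1000
α = ε/1000 + 1 = 1.01000, so α − 1 = 0.01000
f^(α−1) = 0.687^(0.01000) = 0.996253
δ_res = (-0.1 + 1000) × 0.996253 − 1000 = 996.153 − 1000 = -3.85‰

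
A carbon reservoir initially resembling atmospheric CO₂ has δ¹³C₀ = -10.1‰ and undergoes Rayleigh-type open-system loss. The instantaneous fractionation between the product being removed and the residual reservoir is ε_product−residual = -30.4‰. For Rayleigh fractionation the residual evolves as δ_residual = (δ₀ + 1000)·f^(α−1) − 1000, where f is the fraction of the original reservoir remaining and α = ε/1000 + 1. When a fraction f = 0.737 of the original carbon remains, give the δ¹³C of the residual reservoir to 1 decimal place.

Rayleigh residual: δ_res = (δ₀ + 1000)·f^(α−1) − 1000
α = ε/1000 + 1 = 0.96960, so α − 1 = -0.03040
f^(α−1) = 0.737^(-0.03040) = 1.009320
δ_res = (-10.1 + 1000) × 1.009320 − 1000 = 999.126 − 1000 = -0.87‰

-0.9‰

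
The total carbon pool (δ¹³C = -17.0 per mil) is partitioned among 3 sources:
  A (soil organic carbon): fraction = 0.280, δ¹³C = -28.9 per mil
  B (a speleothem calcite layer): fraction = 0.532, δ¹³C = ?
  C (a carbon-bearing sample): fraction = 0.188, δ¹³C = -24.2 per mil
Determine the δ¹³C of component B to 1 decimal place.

-8.2 per mil

Isotope mass balance: δ_bulk = Σ fᵢ·δᵢ.
-17.0 = 0.280×(-28.9) + 0.532×δ_B + 0.188×(-24.2)
0.532·δ_B = -17.0 − (-12.642) = -4.358
δ_B = -4.358 / 0.532 = -8.19 per mil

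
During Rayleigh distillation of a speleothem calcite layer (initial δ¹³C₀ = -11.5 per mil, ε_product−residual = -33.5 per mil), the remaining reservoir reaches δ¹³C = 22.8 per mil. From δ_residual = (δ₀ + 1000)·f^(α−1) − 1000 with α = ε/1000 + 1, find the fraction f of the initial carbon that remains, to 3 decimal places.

0.361

α − 1 = ε/1000 = -0.0335
(δ_res + 1000)/(δ₀ + 1000) = (22.8 + 1000)/(-11.5 + 1000) = 1022.8/988.5 = 1.034699
f = 1.034699^(1/-0.0335) = exp(ln(1.034699)/-0.0335) = exp(0.03411/-0.0335)
f = exp(-1.0182) = 0.3612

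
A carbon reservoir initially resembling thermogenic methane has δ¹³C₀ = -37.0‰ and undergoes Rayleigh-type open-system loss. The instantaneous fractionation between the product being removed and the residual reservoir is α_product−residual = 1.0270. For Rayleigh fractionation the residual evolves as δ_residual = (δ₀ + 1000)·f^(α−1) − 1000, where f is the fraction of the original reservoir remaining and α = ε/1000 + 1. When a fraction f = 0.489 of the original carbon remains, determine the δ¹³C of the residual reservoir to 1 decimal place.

Rayleigh residual: δ_res = (δ₀ + 1000)·f^(α−1) − 1000
α − 1 = 0.02700
f^(α−1) = 0.489^(0.02700) = 0.980870
δ_res = (-37.0 + 1000) × 0.980870 − 1000 = 944.578 − 1000 = -55.42‰

-55.4‰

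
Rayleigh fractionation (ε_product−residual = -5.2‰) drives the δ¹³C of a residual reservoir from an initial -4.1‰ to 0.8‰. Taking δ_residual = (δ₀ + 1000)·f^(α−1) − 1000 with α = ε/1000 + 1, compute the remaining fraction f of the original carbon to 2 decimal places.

α − 1 = ε/1000 = -0.0052
(δ_res + 1000)/(δ₀ + 1000) = (0.8 + 1000)/(-4.1 + 1000) = 1000.8/995.9 = 1.004920
f = 1.004920^(1/-0.0052) = exp(ln(1.004920)/-0.0052) = exp(0.00491/-0.0052)
f = exp(-0.9439) = 0.3891

0.39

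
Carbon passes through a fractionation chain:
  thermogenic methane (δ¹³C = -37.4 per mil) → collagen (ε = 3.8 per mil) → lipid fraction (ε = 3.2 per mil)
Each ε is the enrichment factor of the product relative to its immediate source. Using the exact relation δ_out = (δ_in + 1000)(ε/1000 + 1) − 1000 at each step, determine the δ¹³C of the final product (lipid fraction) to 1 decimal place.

-30.7 per mil

step 1: δ = (-37.40 + 1000)·(3.8/1000 + 1) − 1000 = -33.74 per mil
step 2: δ = (-33.74 + 1000)·(3.2/1000 + 1) − 1000 = -30.65 per mil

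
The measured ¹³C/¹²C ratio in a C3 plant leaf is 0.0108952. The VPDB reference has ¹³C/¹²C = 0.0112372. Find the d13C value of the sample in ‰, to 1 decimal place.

d13C = (R_sample / R_standard − 1) × 1000
R_sample / R_standard = 0.0108952 / 0.0112372 = 0.969565
d13C = (0.969565 − 1) × 1000 = -30.43‰

-30.4‰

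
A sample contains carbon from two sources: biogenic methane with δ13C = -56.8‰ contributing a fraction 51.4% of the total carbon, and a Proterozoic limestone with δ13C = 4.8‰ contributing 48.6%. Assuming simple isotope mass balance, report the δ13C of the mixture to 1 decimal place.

-26.9‰

δ_mix = f_A·δ_A + f_B·δ_B
δ_mix = 0.514 × (-56.8) + 0.486 × (4.8)
δ_mix = -29.20 + 2.33 = -26.86‰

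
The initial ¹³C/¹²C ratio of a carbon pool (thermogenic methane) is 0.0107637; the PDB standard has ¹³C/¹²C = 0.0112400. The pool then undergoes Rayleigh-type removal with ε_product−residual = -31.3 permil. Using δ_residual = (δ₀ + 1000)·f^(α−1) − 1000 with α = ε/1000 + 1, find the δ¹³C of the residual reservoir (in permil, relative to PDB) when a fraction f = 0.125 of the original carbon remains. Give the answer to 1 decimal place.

22.0 permil

δ₀ = (0.0107637/0.0112400 − 1)×1000 = (0.957625 − 1)×1000 = -42.375 permil
α − 1 = ε/1000 = -0.0313
f^(α−1) = 0.125^(-0.0313) = 1.067251
δ_res = (-42.375 + 1000) × 1.067251 − 1000 = 1022.026 − 1000 = 22.03 permil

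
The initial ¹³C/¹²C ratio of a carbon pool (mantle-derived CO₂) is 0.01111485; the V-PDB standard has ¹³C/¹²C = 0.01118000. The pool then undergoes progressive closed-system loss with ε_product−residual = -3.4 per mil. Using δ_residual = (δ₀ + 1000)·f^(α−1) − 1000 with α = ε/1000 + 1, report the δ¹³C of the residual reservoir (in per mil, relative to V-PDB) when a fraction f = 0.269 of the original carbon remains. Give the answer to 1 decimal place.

-1.4 per mil

δ₀ = (0.01111485/0.01118000 − 1)×1000 = (0.994173 − 1)×1000 = -5.827 per mil
α − 1 = ε/1000 = -0.0034
f^(α−1) = 0.269^(-0.0034) = 1.004474
δ_res = (-5.827 + 1000) × 1.004474 − 1000 = 998.621 − 1000 = -1.38 per mil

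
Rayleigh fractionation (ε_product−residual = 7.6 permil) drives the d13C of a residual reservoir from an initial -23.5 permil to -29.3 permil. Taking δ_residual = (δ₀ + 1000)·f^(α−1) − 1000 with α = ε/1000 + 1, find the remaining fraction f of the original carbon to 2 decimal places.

α − 1 = ε/1000 = 0.0076
(δ_res + 1000)/(δ₀ + 1000) = (-29.3 + 1000)/(-23.5 + 1000) = 970.7/976.5 = 0.994060
f = 0.994060^(1/0.0076) = exp(ln(0.994060)/0.0076) = exp(-0.00596/0.0076)
f = exp(-0.7839) = 0.4566

0.46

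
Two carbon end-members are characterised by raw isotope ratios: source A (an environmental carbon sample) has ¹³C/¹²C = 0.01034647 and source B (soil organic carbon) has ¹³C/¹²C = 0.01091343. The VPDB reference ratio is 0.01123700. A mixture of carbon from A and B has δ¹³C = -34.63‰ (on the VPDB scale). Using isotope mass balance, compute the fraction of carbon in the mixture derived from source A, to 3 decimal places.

δ_A = (0.01034647/0.01123700 − 1)×1000 = (0.920750 − 1)×1000 = -79.250‰
δ_B = (0.01091343/0.01123700 − 1)×1000 = (0.971205 − 1)×1000 = -28.795‰
f_A = (δ_mix − δ_B)/(δ_A − δ_B) = (-34.63 − (-28.795))/(-79.250 − (-28.795))
f_A = -5.835 / -50.455 = 0.1156

0.116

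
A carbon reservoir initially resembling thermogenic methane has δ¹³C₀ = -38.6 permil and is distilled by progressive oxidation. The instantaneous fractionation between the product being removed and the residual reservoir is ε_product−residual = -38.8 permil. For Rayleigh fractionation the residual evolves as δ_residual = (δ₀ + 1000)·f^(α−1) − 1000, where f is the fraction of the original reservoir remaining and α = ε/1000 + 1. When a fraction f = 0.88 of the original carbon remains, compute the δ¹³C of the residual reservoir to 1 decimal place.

-33.8 permil

Rayleigh residual: δ_res = (δ₀ + 1000)·f^(α−1) − 1000
α = ε/1000 + 1 = 0.96120, so α − 1 = -0.03880
f^(α−1) = 0.88^(-0.03880) = 1.004972
δ_res = (-38.6 + 1000) × 1.004972 − 1000 = 966.180 − 1000 = -33.82 permil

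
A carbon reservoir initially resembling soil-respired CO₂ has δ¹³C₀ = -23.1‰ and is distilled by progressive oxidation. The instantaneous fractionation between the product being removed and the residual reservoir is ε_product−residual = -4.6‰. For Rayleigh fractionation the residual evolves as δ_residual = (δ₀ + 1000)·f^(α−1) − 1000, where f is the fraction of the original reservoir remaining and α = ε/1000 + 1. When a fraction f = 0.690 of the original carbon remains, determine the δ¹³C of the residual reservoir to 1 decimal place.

Rayleigh residual: δ_res = (δ₀ + 1000)·f^(α−1) − 1000
α = ε/1000 + 1 = 0.99540, so α − 1 = -0.00460
f^(α−1) = 0.690^(-0.00460) = 1.001708
δ_res = (-23.1 + 1000) × 1.001708 − 1000 = 978.569 − 1000 = -21.43‰

-21.4‰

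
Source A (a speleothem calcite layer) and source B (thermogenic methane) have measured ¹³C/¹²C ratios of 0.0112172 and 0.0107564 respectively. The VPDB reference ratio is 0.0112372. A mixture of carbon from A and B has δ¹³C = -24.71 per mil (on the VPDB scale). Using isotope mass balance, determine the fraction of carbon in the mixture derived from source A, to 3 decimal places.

0.441

δ_A = (0.0112172/0.0112372 − 1)×1000 = (0.998220 − 1)×1000 = -1.780 per mil
δ_B = (0.0107564/0.0112372 − 1)×1000 = (0.957214 − 1)×1000 = -42.786 per mil
f_A = (δ_mix − δ_B)/(δ_A − δ_B) = (-24.71 − (-42.786))/(-1.780 − (-42.786))
f_A = 18.076 / 41.007 = 0.4408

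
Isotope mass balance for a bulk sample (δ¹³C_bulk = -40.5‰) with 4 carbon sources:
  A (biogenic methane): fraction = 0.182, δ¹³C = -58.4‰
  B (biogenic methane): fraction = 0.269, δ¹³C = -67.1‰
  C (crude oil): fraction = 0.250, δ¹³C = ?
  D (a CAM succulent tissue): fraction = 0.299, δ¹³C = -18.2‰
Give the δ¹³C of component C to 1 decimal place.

Isotope mass balance: δ_bulk = Σ fᵢ·δᵢ.
-40.5 = 0.182×(-58.4) + 0.269×(-67.1) + 0.250×δ_C + 0.299×(-18.2)
0.250·δ_C = -40.5 − (-34.120) = -6.380
δ_C = -6.380 / 0.250 = -25.52‰

-25.5‰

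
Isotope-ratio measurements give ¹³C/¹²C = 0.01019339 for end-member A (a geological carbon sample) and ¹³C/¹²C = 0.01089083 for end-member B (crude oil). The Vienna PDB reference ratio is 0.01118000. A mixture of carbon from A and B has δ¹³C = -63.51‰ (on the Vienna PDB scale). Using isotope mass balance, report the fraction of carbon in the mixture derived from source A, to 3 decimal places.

0.603

δ_A = (0.01019339/0.01118000 − 1)×1000 = (0.911752 − 1)×1000 = -88.248‰
δ_B = (0.01089083/0.01118000 − 1)×1000 = (0.974135 − 1)×1000 = -25.865‰
f_A = (δ_mix − δ_B)/(δ_A − δ_B) = (-63.51 − (-25.865))/(-88.248 − (-25.865))
f_A = -37.645 / -62.383 = 0.6035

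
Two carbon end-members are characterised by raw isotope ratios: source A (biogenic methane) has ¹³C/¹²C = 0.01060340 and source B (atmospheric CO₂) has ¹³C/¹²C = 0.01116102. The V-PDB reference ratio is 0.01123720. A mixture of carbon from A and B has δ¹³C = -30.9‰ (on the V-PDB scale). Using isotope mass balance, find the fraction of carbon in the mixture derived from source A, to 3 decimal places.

δ_A = (0.01060340/0.01123720 − 1)×1000 = (0.943598 − 1)×1000 = -56.402‰
δ_B = (0.01116102/0.01123720 − 1)×1000 = (0.993221 − 1)×1000 = -6.779‰
f_A = (δ_mix − δ_B)/(δ_A − δ_B) = (-30.9 − (-6.779))/(-56.402 − (-6.779))
f_A = -24.121 / -49.623 = 0.4861

0.486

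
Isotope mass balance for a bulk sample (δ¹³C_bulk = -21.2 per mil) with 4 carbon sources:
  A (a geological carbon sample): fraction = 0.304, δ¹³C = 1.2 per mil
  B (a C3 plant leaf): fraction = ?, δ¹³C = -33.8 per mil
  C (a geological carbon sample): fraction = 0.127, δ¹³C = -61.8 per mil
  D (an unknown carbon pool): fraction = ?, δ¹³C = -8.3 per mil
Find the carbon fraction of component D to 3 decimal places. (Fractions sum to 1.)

Let f_D and f_B be the unknown fractions; fractions sum to 1 so f_D + f_B = 0.569.
Mass balance: Σ fᵢ·δᵢ = δ_bulk ⇒ f_D·(-8.3) + f_B·(-33.8) = -21.2 − (-7.484) = -13.716
Substitute f_B = 0.569 − f_D:
f_D·(-8.3 − -33.8) = -13.716 − 0.569×(-33.8) = 5.516
f_D = 5.516 / 25.5 = 0.2163

0.216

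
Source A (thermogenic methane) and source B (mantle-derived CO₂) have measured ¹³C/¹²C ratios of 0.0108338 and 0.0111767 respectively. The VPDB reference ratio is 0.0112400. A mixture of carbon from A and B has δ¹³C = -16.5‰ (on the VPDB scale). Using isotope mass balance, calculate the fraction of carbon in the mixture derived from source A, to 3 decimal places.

0.356

δ_A = (0.0108338/0.0112400 − 1)×1000 = (0.963861 − 1)×1000 = -36.139‰
δ_B = (0.0111767/0.0112400 − 1)×1000 = (0.994368 − 1)×1000 = -5.632‰
f_A = (δ_mix − δ_B)/(δ_A − δ_B) = (-16.5 − (-5.632))/(-36.139 − (-5.632))
f_A = -10.868 / -30.507 = 0.3563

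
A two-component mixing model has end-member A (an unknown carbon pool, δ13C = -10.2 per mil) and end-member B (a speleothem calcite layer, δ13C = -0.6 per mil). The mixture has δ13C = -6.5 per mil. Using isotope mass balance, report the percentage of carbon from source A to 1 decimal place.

61.5%

δ_mix = f_A·δ_A + (1 − f_A)·δ_B  ⇒  f_A = (δ_mix − δ_B)/(δ_A − δ_B)
f_A = (-6.5 − (-0.6)) / (-10.2 − (-0.6))
f_A = -5.9 / -9.6 = 0.6146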